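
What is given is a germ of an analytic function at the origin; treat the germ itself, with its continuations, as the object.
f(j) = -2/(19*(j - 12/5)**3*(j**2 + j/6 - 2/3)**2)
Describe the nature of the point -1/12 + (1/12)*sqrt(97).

The point is a pole of order 2.

The denominator factor j**2 + j/6 - 2/3 vanishes at -1/12 + (1/12)*sqrt(97) and appears to the power 2; the numerator there equals -2/19, nonzero, and no other factor vanishes.
Hence a pole whose order is the multiplicity, 2.


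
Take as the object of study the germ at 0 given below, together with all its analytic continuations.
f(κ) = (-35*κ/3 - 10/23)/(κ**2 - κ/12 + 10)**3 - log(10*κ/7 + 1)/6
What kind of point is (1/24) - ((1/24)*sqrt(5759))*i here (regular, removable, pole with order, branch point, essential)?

The point is a pole of order 3.

The denominator factor κ**2 - κ/12 + 10 vanishes at (1/24) - ((1/24)*sqrt(5759))*i and appears to the power 3; the numerator there equals (-1525/1656) + ((35/72)*sqrt(5759))*i, nonzero, and no other factor vanishes.
The branch terms are analytic at this point.
Hence a pole whose order is the multiplicity, 3.


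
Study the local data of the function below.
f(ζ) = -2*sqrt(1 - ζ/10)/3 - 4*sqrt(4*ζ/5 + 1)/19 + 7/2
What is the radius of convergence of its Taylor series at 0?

The radius of convergence is 5/4.

Branch term (-2/3)*sqrt(1 - ζ/(10)): its argument vanishes at ζ = 10, a square-root branch point, modulus 10.
Branch term (-4/19)*sqrt(1 - ζ/(-5/4)): its argument vanishes at ζ = -5/4, a square-root branch point, modulus 5/4.
The radius of convergence is the smallest modulus among the singular points: 5/4.


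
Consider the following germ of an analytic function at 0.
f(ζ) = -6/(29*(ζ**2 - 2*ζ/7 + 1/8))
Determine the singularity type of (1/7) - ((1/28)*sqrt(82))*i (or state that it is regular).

The denominator factor ζ**2 - 2*ζ/7 + 1/8 vanishes at (1/7) - ((1/28)*sqrt(82))*i and appears to the power 1; the numerator there equals -6/29, nonzero, and no other factor vanishes.
Hence a pole whose order is the multiplicity, 1.

The point is a pole of order 1.


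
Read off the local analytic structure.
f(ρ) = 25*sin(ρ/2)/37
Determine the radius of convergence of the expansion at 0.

The factor -sin(ρ/2) is entire and contributes no finite singular point.
The polynomial part has no poles.
No finite singular points: the Taylor series at 0 converges everywhere.

The radius of convergence is infinite.


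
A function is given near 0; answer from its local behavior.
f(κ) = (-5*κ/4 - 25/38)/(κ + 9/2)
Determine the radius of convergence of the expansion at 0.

The radius of convergence is 9/2.

Denominator factor (κ + 9/2): pole of order 1 at -9/2, modulus 9/2.
The radius of convergence is the smallest modulus among the singular points: 9/2.


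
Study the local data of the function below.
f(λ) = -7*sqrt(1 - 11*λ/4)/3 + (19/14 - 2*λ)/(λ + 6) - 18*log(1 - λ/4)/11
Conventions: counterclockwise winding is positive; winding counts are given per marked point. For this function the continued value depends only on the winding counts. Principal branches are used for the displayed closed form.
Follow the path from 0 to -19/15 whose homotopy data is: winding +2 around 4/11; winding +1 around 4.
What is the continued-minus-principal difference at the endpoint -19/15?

Continued minus principal equals -(36/11)*pi*i.

The rational part is single-valued and drops out of the difference; each branch term changes only by its own monodromy.
(-7/3)*sqrt(1 - λ/(4/11)): winding +2 is even, the square root returns to the same sheet, contribution 0.
(-18/11)*log(1 - λ/(4)): each positive loop around 4 adds 2*pi*i to the log, so winding +1 contributes (-18/11)*(1)*2*pi*i = -(36/11)*pi*i.
Summing the contributions at λ = -19/15 gives -(36/11)*pi*i.


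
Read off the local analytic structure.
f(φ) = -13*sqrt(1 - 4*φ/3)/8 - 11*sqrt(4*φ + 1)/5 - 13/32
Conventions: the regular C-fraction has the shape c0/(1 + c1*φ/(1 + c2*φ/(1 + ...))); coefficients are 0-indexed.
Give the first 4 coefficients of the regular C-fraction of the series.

Taylor coefficients (expand at 0): a_0 = -677/160, a_1 = -199/60, a_2 = 857/180, a_3 = -2311/270.
c0 = a_0 = -677/160. Peel one level at a time: if S = 1 + c*φ/S' with S'(0) = 1, then c is the φ-coefficient of S and S' = c*φ/(S - 1).
S_1 = c0/f = 1 + (-1592/2031)*φ + (2391992/1374987)*φ^2 + ...; c1 = -1592/2031.
S_2 = c1*φ/(S_1 - 1) = 1 + (298999/134723)*φ + (-185329/356409)*φ^2 + ...; c2 = 298999/134723.
S_3 = c2*φ/(S_2 - 1) = 1 + (125467733/535507209)*φ + ...; c3 = 125467733/535507209.

The regular C-fraction coefficients are [-677/160, -1592/2031, 298999/134723, 125467733/535507209].


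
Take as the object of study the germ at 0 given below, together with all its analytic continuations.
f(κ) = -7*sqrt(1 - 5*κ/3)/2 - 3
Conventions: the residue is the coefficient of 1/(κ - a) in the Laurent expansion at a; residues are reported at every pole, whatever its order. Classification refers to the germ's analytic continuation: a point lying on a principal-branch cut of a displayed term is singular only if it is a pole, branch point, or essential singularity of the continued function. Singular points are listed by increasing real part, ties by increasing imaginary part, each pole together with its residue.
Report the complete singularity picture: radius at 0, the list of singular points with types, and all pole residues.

Branch term (-7/2)*sqrt(1 - κ/(3/5)): its argument vanishes at κ = 3/5, a square-root branch point, modulus 3/5.
The radius of convergence is the smallest modulus among the singular points: 3/5.

Radius of convergence at 0: 3/5.
At 3/5: an algebraic (square-root) branch point.


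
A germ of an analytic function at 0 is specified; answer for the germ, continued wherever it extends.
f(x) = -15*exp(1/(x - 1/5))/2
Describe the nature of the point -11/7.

The point is a regular point.

There is no denominator, hence no pole anywhere.
The essential point of exp(1/(x - (1/5))) is 1/5, not -11/7.
So the germ continues analytically to -11/7.


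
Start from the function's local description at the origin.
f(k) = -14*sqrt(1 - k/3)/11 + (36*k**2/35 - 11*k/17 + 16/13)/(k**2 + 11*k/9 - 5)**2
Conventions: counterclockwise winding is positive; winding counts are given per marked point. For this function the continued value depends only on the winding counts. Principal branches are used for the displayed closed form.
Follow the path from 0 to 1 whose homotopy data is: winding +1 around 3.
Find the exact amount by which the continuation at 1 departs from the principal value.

Continued minus principal equals (28/33)*sqrt(6).

The rational part is single-valued and drops out of the difference; each branch term changes only by its own monodromy.
(-14/11)*sqrt(1 - k/(3)): winding +1 is odd, the square root flips sign, contributing -2*(-14/11)*sqrt(1 - (1)/(3)) = -2*(-14/11)*sqrt(2/3) = (28/33)*sqrt(6).
Summing the contributions at k = 1 gives (28/33)*sqrt(6).


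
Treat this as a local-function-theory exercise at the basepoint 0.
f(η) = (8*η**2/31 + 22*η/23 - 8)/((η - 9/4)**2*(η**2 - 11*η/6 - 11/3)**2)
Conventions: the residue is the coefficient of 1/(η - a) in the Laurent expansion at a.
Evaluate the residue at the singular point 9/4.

The residue is -1454095872/1602888883.

At the order-2 pole 9/4 set g(η) = (η - (9/4))^2*f(η) = (8*η**2/31 + 22*η/23 - 8)/(η**2 - 11*η/6 - 11/3)**2.
Order-2 pole: residue = g'(a); g'(9/4) = -1454095872/1602888883, so the residue is -1454095872/1602888883.


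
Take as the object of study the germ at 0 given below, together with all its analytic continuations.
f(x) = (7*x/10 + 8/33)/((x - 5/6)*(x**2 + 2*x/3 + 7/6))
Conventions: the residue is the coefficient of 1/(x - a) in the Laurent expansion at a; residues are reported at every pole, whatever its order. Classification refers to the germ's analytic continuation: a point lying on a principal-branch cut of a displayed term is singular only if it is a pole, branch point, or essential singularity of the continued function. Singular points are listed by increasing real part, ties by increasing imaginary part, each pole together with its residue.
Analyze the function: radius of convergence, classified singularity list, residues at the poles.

Radius of convergence at 0: 5/6.
At (-1/3) - ((1/6)*sqrt(38))*i: a pole of order 1; residue (-109/638) + ((721/30305)*sqrt(38))*i.
At (-1/3) + ((1/6)*sqrt(38))*i: a pole of order 1; residue (-109/638) - ((721/30305)*sqrt(38))*i.
At 5/6: a pole of order 1; residue 109/319.


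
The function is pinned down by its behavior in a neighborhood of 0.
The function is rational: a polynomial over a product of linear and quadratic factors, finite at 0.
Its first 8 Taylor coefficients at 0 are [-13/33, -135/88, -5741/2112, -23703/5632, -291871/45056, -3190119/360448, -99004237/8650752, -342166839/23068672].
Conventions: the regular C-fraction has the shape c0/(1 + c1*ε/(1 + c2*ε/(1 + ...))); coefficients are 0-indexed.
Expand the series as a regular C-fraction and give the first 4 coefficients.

The regular C-fraction coefficients are [-13/33, -405/104, 11174/5265, -844987/4525470].

Taylor coefficients (read off): a_0 = -13/33, a_1 = -135/88, a_2 = -5741/2112, a_3 = -23703/5632.
c0 = a_0 = -13/33. Peel one level at a time: if S = 1 + c*ε/S' with S'(0) = 1, then c is the ε-coefficient of S and S' = c*ε/(S - 1).
S_1 = c0/f = 1 + (-405/104)*ε + (5587/676)*ε^2 + ...; c1 = -405/104.
S_2 = c1*ε/(S_1 - 1) = 1 + (11174/5265)*ε + (64999/164025)*ε^2 + ...; c2 = 11174/5265.
S_3 = c2*ε/(S_2 - 1) = 1 + (-844987/4525470)*ε + ...; c3 = -844987/4525470.


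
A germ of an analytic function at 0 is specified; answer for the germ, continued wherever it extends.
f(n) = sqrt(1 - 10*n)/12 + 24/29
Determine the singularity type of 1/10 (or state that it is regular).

The point is an algebraic (square-root) branch point.

The term (1/12)*sqrt(1 - n/(1/10)) has argument 1 - 1/10/(1/10) = 0 at 1/10: a square-root (algebraic, two-sheeted) branch point; the remaining terms are analytic or single-valued there.


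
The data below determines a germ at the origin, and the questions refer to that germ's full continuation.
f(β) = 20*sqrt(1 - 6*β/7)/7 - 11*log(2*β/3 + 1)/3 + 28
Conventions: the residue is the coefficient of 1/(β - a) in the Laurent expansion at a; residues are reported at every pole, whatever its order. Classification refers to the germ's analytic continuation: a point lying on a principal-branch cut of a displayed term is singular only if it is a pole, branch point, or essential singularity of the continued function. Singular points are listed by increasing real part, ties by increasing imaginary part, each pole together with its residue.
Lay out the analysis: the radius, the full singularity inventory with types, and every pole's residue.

Radius of convergence at 0: 7/6.
At -3/2: a logarithmic branch point.
At 7/6: an algebraic (square-root) branch point.

Branch term (20/7)*sqrt(1 - β/(7/6)): its argument vanishes at β = 7/6, a square-root branch point, modulus 7/6.
Branch term (-11/3)*log(1 - β/(-3/2)): its argument vanishes at β = -3/2, a logarithmic branch point, modulus 3/2.
The radius of convergence is the smallest modulus among the singular points: 7/6.
List the singular points by increasing real part (a conjugate pair: the negative imaginary part first).


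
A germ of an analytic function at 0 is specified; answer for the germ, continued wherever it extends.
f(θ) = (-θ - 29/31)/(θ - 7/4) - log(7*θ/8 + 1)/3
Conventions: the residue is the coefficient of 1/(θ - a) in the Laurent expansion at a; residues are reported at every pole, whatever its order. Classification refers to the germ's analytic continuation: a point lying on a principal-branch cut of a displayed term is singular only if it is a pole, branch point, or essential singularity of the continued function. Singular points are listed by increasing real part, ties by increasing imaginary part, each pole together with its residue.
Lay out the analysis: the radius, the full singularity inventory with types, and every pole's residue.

Denominator factor (θ - 7/4): pole of order 1 at 7/4, modulus 7/4.
Branch term (-1/3)*log(1 - θ/(-8/7)): its argument vanishes at θ = -8/7, a logarithmic branch point, modulus 8/7.
The radius of convergence is the smallest modulus among the singular points: 8/7.
The branch term is analytic at 7/4 and contributes nothing to the residue; only the rational part matters.
At the order-1 pole 7/4 set g(θ) = (θ - (7/4))*(rational part) = -θ - 29/31.
Simple pole: residue = g(a) at a = 7/4, which is -333/124.
List the singular points by increasing real part (a conjugate pair: the negative imaginary part first).

Radius of convergence at 0: 8/7.
At -8/7: a logarithmic branch point.
At 7/4: a pole of order 1; residue -333/124.


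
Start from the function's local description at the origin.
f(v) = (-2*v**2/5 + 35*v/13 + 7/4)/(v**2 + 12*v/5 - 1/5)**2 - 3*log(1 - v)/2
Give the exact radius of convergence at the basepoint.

Denominator factor (v**2 + 12*v/5 - 1/5)^2: discriminant 164/25, real irrational roots -6/5 + (1/5)*sqrt(41) and -6/5 - (1/5)*sqrt(41); poles of order 2, moduli -6/5 + (1/5)*sqrt(41) and 6/5 + (1/5)*sqrt(41).
Branch term (-3/2)*log(1 - v/(1)): its argument vanishes at v = 1, a logarithmic branch point, modulus 1.
The radius of convergence is the smallest modulus among the singular points: -6/5 + (1/5)*sqrt(41).

The radius of convergence is -6/5 + (1/5)*sqrt(41).


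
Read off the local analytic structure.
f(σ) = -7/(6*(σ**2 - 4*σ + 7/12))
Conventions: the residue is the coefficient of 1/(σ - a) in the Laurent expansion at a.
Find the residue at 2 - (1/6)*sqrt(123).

The residue is (7/246)*sqrt(123).

The factor σ**2 - 4*σ + 7/12 splits as (σ - a)(σ - a') with a = 2 - (1/6)*sqrt(123), a' = 2 + (1/6)*sqrt(123). At the order-1 pole a set g(σ) = (σ - a)*f(σ) = [-7/6] / (σ - a').
Simple pole: residue = g(a) at a = 2 - (1/6)*sqrt(123), which is (7/246)*sqrt(123).


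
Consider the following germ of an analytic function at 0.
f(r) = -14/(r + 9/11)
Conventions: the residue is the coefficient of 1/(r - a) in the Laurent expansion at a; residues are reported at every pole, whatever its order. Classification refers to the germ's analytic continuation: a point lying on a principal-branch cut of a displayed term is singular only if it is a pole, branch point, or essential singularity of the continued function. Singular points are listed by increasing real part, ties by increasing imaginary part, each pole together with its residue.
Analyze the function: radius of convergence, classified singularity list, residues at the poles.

Radius of convergence at 0: 9/11.
At -9/11: a pole of order 1; residue -14.

Denominator factor (r + 9/11): pole of order 1 at -9/11, modulus 9/11.
The radius of convergence is the smallest modulus among the singular points: 9/11.
At the order-1 pole -9/11 set g(r) = (r - (-9/11))*f(r) = -14.
Simple pole: residue = g(a) at a = -9/11, which is -14.


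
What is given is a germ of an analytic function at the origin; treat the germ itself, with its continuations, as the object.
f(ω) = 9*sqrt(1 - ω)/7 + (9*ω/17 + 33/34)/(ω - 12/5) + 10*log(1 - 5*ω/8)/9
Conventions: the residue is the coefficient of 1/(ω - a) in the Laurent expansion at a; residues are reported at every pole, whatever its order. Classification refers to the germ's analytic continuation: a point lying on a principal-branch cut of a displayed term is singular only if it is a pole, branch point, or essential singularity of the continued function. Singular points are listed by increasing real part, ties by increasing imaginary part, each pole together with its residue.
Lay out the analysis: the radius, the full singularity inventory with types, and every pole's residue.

Denominator factor (ω - 12/5): pole of order 1 at 12/5, modulus 12/5.
Branch term (10/9)*log(1 - ω/(8/5)): its argument vanishes at ω = 8/5, a logarithmic branch point, modulus 8/5.
Branch term (9/7)*sqrt(1 - ω/(1)): its argument vanishes at ω = 1, a square-root branch point, modulus 1.
The radius of convergence is the smallest modulus among the singular points: 1.
The branch terms are analytic at 12/5 and contribute nothing to the residue; only the rational part matters.
At the order-1 pole 12/5 set g(ω) = (ω - (12/5))*(rational part) = 9*ω/17 + 33/34.
Simple pole: residue = g(a) at a = 12/5, which is 381/170.
List the singular points by increasing real part (a conjugate pair: the negative imaginary part first).

Radius of convergence at 0: 1.
At 1: an algebraic (square-root) branch point.
At 8/5: a logarithmic branch point.
At 12/5: a pole of order 1; residue 381/170.


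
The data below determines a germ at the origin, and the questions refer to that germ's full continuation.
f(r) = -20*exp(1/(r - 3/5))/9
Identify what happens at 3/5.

The exponent 1/(r - (3/5)) has a pole at 3/5, so exp(1/(r - (3/5))) takes every nonzero value near it: an essential singularity (not a pole of any order).

The point is an essential singularity.


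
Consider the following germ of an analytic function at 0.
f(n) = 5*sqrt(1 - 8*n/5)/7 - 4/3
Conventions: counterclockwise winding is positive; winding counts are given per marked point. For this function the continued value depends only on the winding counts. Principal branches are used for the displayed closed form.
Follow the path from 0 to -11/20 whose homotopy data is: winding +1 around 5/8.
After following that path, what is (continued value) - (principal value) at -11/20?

The rational part is single-valued and drops out of the difference; each branch term changes only by its own monodromy.
(5/7)*sqrt(1 - n/(5/8)): winding +1 is odd, the square root flips sign, contributing -2*(5/7)*sqrt(1 - (-11/20)/(5/8)) = -2*(5/7)*sqrt(47/25) = -(2/7)*sqrt(47).
Summing the contributions at n = -11/20 gives -(2/7)*sqrt(47).

Continued minus principal equals -(2/7)*sqrt(47).


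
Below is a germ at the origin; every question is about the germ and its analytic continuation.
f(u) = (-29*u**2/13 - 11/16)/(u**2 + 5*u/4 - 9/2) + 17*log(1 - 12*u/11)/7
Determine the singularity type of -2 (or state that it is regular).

The point is a regular point.

Denominator factors: u**2 + 5*u/4 - 9/2 = -3 at u = -2 — none vanishes.
Branch term log(1 - u/(11/12)): argument at -2 is 35/11, nonzero, so -2 is not its branch point (a point on a principal cut is still regular for the continued germ).
So the germ continues analytically to -2.


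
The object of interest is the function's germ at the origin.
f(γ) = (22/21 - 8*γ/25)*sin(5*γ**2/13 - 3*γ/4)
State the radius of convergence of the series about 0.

The factor sin(5*γ**2/13 - 3*γ/4) is entire and contributes no finite singular point.
The polynomial part has no poles.
No finite singular points: the Taylor series at 0 converges everywhere.

The radius of convergence is infinite.


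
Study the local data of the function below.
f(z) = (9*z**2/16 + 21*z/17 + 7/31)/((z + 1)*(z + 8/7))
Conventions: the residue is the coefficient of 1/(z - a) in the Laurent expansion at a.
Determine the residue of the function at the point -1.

The residue is -26383/8432.

At the order-1 pole -1 set g(z) = (z - (-1))*f(z) = (9*z**2/16 + 21*z/17 + 7/31)/(z + 8/7).
Simple pole: residue = g(a) at a = -1, which is -26383/8432.


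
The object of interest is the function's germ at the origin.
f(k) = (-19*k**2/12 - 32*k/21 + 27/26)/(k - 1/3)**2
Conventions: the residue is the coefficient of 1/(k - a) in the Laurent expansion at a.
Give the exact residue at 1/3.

The residue is -325/126.

At the order-2 pole 1/3 set g(k) = (k - (1/3))^2*f(k) = -19*k**2/12 - 32*k/21 + 27/26.
Order-2 pole: residue = g'(a); g'(1/3) = -325/126, so the residue is -325/126.


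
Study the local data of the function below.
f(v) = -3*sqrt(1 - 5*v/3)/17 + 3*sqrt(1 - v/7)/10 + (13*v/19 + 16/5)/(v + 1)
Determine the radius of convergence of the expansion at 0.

Denominator factor (v + 1): pole of order 1 at -1, modulus 1.
Branch term (-3/17)*sqrt(1 - v/(3/5)): its argument vanishes at v = 3/5, a square-root branch point, modulus 3/5.
Branch term (3/10)*sqrt(1 - v/(7)): its argument vanishes at v = 7, a square-root branch point, modulus 7.
The radius of convergence is the smallest modulus among the singular points: 3/5.

The radius of convergence is 3/5.


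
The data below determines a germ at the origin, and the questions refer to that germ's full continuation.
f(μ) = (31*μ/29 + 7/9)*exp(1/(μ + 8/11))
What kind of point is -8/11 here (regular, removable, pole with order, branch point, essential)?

The exponent 1/(μ - (-8/11)) has a pole at -8/11, so exp(1/(μ - (-8/11))) takes every nonzero value near it: an essential singularity (not a pole of any order).

The point is an essential singularity.


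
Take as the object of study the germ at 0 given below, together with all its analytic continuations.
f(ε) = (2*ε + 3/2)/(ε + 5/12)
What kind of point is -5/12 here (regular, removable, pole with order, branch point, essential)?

The point is a pole of order 1.

The denominator factor ε + 5/12 vanishes at -5/12 and appears to the power 1; the numerator there equals 2/3, nonzero, and no other factor vanishes.
Hence a pole whose order is the multiplicity, 1.


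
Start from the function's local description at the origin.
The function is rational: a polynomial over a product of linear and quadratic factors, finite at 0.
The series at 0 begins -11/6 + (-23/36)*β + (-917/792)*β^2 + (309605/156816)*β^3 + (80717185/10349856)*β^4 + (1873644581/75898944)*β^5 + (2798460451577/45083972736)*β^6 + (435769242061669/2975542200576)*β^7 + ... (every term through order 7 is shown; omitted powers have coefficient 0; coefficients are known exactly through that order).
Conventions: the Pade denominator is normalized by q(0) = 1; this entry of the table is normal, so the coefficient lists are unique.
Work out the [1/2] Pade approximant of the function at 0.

Taylor coefficients needed (read off): a_0 = -11/6, a_1 = -23/36, a_2 = -917/792, a_3 = 309605/156816.
Write the denominator as Q(β) = 1 + q1*β + q2*β^2. Requiring Q*f - P = O(β^4) with deg P <= 1 kills the coefficients of β^2..β^3 in Q*f:
  β^2: a_2 + q1*a_1 + q2*a_0 = 0, i.e. -917/792 + (-23/36)*q1 + (-11/6)*q2 = 0.
  β^3: a_3 + q1*a_2 + q2*a_1 = 0, i.e. 309605/156816 + (-917/792)*q1 + (-23/36)*q2 = 0.
Solving this linear system: q1 = 16949/6666, q2 = -2759/1818.
The numerator is Q*f truncated at degree 1: P0 = a_0 = -11/6; P1 = a_1 + q1*a_0 = -1606/303.

The Pade approximant has numerator coefficients [-11/6, -1606/303]; denominator coefficients [1, 16949/6666, -2759/1818].


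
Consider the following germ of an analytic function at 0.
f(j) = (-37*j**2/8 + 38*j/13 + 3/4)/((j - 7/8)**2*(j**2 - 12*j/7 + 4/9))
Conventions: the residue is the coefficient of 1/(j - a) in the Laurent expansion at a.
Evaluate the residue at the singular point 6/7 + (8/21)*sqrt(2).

The factor j**2 - 12*j/7 + 4/9 splits as (j - a)(j - a') with a = 6/7 + (8/21)*sqrt(2), a' = 6/7 - (8/21)*sqrt(2). At the order-1 pole a set g(j) = (j - a)*f(j) = [(-37*j**2/8 + 38*j/13 + 3/4)/(j - 7/8)**2] / (j - a').
Simple pole: residue = g(a) at a = 6/7 + (8/21)*sqrt(2), which is -22756464/2537899 - (19153185/5075798)*sqrt(2).

The residue is -22756464/2537899 - (19153185/5075798)*sqrt(2).


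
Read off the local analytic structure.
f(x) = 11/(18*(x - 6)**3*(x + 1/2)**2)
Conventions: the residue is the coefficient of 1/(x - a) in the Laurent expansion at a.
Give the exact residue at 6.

The residue is 88/85683.

At the order-3 pole 6 set g(x) = (x - (6))^3*f(x) = 11/(18*(x + 1/2)**2).
Order-3 pole: residue = g''(a)/2; g''(6) = 176/85683, so the residue is 88/85683.


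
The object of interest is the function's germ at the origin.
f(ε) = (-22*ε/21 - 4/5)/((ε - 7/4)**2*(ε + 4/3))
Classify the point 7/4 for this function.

The denominator factor ε - 7/4 vanishes at 7/4 and appears to the power 2; the numerator there equals -79/30, nonzero, and no other factor vanishes.
Hence a pole whose order is the multiplicity, 2.

The point is a pole of order 2.


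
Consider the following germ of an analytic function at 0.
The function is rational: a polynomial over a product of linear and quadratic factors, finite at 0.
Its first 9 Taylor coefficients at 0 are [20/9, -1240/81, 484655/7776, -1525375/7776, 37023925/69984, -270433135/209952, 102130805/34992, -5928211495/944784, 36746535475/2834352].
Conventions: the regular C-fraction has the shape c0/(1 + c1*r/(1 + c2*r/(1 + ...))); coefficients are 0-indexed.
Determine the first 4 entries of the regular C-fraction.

The regular C-fraction coefficients are [20/9, 62/9, -201239/71424, 2132393161/1597032704].


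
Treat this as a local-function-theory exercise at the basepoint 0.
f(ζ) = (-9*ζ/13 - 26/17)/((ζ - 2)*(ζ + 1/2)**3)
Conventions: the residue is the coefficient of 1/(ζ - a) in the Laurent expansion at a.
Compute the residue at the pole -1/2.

At the order-3 pole -1/2 set g(ζ) = (ζ - (-1/2))^3*f(ζ) = (-9*ζ/13 - 26/17)/(ζ - 2).
Order-3 pole: residue = g''(a)/2; g''(-1/2) = 10304/27625, so the residue is 5152/27625.

The residue is 5152/27625.


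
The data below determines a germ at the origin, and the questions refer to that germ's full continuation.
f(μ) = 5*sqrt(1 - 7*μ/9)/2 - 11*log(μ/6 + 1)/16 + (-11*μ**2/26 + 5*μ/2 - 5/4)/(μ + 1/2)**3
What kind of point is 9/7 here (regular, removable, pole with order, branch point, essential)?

The term (5/2)*sqrt(1 - μ/(9/7)) has argument 1 - 9/7/(9/7) = 0 at 9/7: a square-root (algebraic, two-sheeted) branch point; the remaining terms are analytic or single-valued there.

The point is an algebraic (square-root) branch point.


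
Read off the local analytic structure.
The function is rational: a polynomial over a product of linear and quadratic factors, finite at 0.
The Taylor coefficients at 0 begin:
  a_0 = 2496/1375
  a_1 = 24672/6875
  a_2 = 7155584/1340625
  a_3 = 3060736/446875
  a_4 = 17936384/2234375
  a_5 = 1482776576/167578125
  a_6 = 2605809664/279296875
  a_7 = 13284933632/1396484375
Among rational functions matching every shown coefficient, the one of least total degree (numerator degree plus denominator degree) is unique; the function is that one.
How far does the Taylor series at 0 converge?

No rational of total degree below 5 reproduces all 8 coefficients; solving the [2/3] Pade equations on them gives f(σ) = (-16*σ**2/39 + 3*σ/2 - 39/11)/(σ - 5/4)**3, whose expansion matches every shown term.
Denominator factor (σ - 5/4)^3: pole of order 3 at 5/4, modulus 5/4.
The radius of convergence is the smallest modulus among the singular points: 5/4.

The radius of convergence is 5/4.


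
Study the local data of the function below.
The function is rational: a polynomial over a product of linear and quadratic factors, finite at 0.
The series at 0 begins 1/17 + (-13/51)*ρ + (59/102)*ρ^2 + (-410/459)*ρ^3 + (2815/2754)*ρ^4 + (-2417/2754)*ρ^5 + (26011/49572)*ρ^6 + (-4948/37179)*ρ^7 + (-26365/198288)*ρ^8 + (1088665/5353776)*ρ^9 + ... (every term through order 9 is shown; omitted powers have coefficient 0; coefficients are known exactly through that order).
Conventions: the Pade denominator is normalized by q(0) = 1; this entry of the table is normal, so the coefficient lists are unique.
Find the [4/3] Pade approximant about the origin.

Taylor coefficients needed (read off): a_0 = 1/17, a_1 = -13/51, a_2 = 59/102, a_3 = -410/459, a_4 = 2815/2754, a_5 = -2417/2754, a_6 = 26011/49572, a_7 = -4948/37179.
Write the denominator as Q(ρ) = 1 + q1*ρ + q2*ρ^2 + q3*ρ^3. Requiring Q*f - P = O(ρ^8) with deg P <= 4 kills the coefficients of ρ^5..ρ^7 in Q*f:
  ρ^5: a_5 + q1*a_4 + q2*a_3 + q3*a_2 = 0, i.e. -2417/2754 + (2815/2754)*q1 + (-410/459)*q2 + (59/102)*q3 = 0.
  ρ^6: a_6 + q1*a_5 + q2*a_4 + q3*a_3 = 0, i.e. 26011/49572 + (-2417/2754)*q1 + (2815/2754)*q2 + (-410/459)*q3 = 0.
  ρ^7: a_7 + q1*a_6 + q2*a_5 + q3*a_4 = 0, i.e. -4948/37179 + (26011/49572)*q1 + (-2417/2754)*q2 + (2815/2754)*q3 = 0.
Solving this linear system: q1 = 22549529/9943179, q2 = 126713533/59659074, q3 = 23556098/29829537.
The numerator is Q*f truncated at degree 4: P0 = a_0 = 1/17; P1 = a_1 + q1*a_0 = -6845860/56344681; P2 = a_2 + q1*a_1 + q2*a_0 = 7059630/56344681; P3 = a_3 + q1*a_2 + q2*a_1 + q3*a_0 = -4305092/56344681; P4 = a_4 + q1*a_3 + q2*a_2 + q3*a_1 = 313979/13257572.

The Pade approximant has numerator coefficients [1/17, -6845860/56344681, 7059630/56344681, -4305092/56344681, 313979/13257572]; denominator coefficients [1, 22549529/9943179, 126713533/59659074, 23556098/29829537].


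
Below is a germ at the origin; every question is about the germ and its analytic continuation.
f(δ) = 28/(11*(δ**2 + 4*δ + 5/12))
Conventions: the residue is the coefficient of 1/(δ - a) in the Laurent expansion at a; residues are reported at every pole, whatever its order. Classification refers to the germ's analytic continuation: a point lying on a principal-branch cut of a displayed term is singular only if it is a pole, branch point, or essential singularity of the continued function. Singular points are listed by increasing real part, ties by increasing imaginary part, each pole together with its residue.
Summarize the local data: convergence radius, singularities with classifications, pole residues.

Radius of convergence at 0: 2 - (1/6)*sqrt(129).
At -2 - (1/6)*sqrt(129): a pole of order 1; residue -(28/473)*sqrt(129).
At -2 + (1/6)*sqrt(129): a pole of order 1; residue (28/473)*sqrt(129).

Denominator factor (δ**2 + 4*δ + 5/12): discriminant 43/3, real irrational roots -2 + (1/6)*sqrt(129) and -2 - (1/6)*sqrt(129); poles of order 1, moduli 2 - (1/6)*sqrt(129) and 2 + (1/6)*sqrt(129).
The radius of convergence is the smallest modulus among the singular points: 2 - (1/6)*sqrt(129).
The factor δ**2 + 4*δ + 5/12 splits as (δ - a)(δ - a') with a = -2 - (1/6)*sqrt(129), a' = -2 + (1/6)*sqrt(129). At the order-1 pole a set g(δ) = (δ - a)*f(δ) = [28/11] / (δ - a').
Simple pole: residue = g(a) at a = -2 - (1/6)*sqrt(129), which is -(28/473)*sqrt(129).
The factor δ**2 + 4*δ + 5/12 splits as (δ - a)(δ - a') with a = -2 + (1/6)*sqrt(129), a' = -2 - (1/6)*sqrt(129). At the order-1 pole a set g(δ) = (δ - a)*f(δ) = [28/11] / (δ - a').
Simple pole: residue = g(a) at a = -2 + (1/6)*sqrt(129), which is (28/473)*sqrt(129).
List the singular points by increasing real part (a conjugate pair: the negative imaginary part first).


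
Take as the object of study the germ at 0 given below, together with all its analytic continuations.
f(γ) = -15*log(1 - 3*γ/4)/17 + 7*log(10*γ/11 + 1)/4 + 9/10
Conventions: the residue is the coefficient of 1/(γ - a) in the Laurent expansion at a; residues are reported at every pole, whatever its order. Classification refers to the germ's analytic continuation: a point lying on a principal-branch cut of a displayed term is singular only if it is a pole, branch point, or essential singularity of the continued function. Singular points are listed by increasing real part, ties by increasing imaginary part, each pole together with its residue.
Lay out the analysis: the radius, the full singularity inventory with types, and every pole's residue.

Branch term (-15/17)*log(1 - γ/(4/3)): its argument vanishes at γ = 4/3, a logarithmic branch point, modulus 4/3.
Branch term (7/4)*log(1 - γ/(-11/10)): its argument vanishes at γ = -11/10, a logarithmic branch point, modulus 11/10.
The radius of convergence is the smallest modulus among the singular points: 11/10.
List the singular points by increasing real part (a conjugate pair: the negative imaginary part first).

Radius of convergence at 0: 11/10.
At -11/10: a logarithmic branch point.
At 4/3: a logarithmic branch point.


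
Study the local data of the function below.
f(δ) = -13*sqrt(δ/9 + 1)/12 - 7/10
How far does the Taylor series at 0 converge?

Branch term (-13/12)*sqrt(1 - δ/(-9)): its argument vanishes at δ = -9, a square-root branch point, modulus 9.
The radius of convergence is the smallest modulus among the singular points: 9.

The radius of convergence is 9.


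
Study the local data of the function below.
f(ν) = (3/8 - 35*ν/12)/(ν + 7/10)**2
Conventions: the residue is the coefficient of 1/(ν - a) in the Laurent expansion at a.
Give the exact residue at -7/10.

At the order-2 pole -7/10 set g(ν) = (ν - (-7/10))^2*f(ν) = 3/8 - 35*ν/12.
Order-2 pole: residue = g'(a); g'(-7/10) = -35/12, so the residue is -35/12.

The residue is -35/12.


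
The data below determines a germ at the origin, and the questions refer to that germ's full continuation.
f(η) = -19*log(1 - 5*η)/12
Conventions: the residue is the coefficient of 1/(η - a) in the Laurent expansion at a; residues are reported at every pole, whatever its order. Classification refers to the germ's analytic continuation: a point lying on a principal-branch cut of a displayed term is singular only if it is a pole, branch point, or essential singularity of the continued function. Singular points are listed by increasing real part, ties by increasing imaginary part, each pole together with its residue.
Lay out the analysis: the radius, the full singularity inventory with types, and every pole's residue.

Radius of convergence at 0: 1/5.
At 1/5: a logarithmic branch point.

Branch term (-19/12)*log(1 - η/(1/5)): its argument vanishes at η = 1/5, a logarithmic branch point, modulus 1/5.
The radius of convergence is the smallest modulus among the singular points: 1/5.


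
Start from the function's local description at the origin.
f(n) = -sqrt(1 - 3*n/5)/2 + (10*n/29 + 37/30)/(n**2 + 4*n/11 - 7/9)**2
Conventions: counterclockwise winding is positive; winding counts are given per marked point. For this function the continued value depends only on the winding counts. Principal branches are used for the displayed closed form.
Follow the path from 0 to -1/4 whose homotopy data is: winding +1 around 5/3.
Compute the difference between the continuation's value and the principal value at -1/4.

The rational part is single-valued and drops out of the difference; each branch term changes only by its own monodromy.
(-1/2)*sqrt(1 - n/(5/3)): winding +1 is odd, the square root flips sign, contributing -2*(-1/2)*sqrt(1 - (-1/4)/(5/3)) = -2*(-1/2)*sqrt(23/20) = (1/10)*sqrt(115).
Summing the contributions at n = -1/4 gives (1/10)*sqrt(115).

Continued minus principal equals (1/10)*sqrt(115).


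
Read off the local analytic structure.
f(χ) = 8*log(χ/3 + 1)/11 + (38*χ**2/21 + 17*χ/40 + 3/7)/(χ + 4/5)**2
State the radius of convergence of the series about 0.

Denominator factor (χ + 4/5)^2: pole of order 2 at -4/5, modulus 4/5.
Branch term (8/11)*log(1 - χ/(-3)): its argument vanishes at χ = -3, a logarithmic branch point, modulus 3.
The radius of convergence is the smallest modulus among the singular points: 4/5.

The radius of convergence is 4/5.


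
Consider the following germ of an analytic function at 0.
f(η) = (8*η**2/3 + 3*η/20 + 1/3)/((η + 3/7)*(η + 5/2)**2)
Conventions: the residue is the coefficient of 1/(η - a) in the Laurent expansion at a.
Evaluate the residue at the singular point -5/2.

The residue is 31409/12615.

At the order-2 pole -5/2 set g(η) = (η - (-5/2))^2*f(η) = (8*η**2/3 + 3*η/20 + 1/3)/(η + 3/7).
Order-2 pole: residue = g'(a); g'(-5/2) = 31409/12615, so the residue is 31409/12615.


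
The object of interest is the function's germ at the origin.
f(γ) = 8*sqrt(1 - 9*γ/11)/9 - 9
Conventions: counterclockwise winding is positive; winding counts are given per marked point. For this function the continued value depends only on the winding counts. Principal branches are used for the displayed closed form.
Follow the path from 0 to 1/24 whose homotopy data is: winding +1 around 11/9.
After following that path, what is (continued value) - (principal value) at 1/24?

The rational part is single-valued and drops out of the difference; each branch term changes only by its own monodromy.
(8/9)*sqrt(1 - γ/(11/9)): winding +1 is odd, the square root flips sign, contributing -2*(8/9)*sqrt(1 - (1/24)/(11/9)) = -2*(8/9)*sqrt(85/88) = -(4/99)*sqrt(1870).
Summing the contributions at γ = 1/24 gives -(4/99)*sqrt(1870).

Continued minus principal equals -(4/99)*sqrt(1870).


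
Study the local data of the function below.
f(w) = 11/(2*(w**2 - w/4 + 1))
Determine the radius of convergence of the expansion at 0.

The radius of convergence is 1.

Denominator factor (w**2 - w/4 + 1): discriminant -63/16, complex-conjugate roots (1/8) + ((3/8)*sqrt(7))*i and (1/8) - ((3/8)*sqrt(7))*i; poles of order 1, moduli 1 and 1.
The radius of convergence is the smallest modulus among the singular points: 1.


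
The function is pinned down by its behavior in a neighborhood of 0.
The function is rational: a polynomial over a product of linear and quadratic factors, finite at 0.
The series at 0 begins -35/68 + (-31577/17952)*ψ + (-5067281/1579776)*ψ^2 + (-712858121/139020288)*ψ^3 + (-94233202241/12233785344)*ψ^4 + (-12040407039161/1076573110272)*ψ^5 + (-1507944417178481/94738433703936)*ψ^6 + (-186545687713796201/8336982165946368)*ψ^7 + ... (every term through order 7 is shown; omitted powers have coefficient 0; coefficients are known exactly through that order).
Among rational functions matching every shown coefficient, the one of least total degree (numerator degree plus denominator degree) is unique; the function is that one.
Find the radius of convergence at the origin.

No rational of total degree below 4 reproduces all 8 coefficients; solving the [2/2] Pade equations on them gives f(ψ) = (2*ψ**2/15 - 7*ψ/15 - 7/17)/((ψ - 11/10)*(ψ - 8/11)), whose expansion matches every shown term.
Denominator factor (ψ - 11/10): pole of order 1 at 11/10, modulus 11/10.
Denominator factor (ψ - 8/11): pole of order 1 at 8/11, modulus 8/11.
The radius of convergence is the smallest modulus among the singular points: 8/11.

The radius of convergence is 8/11.


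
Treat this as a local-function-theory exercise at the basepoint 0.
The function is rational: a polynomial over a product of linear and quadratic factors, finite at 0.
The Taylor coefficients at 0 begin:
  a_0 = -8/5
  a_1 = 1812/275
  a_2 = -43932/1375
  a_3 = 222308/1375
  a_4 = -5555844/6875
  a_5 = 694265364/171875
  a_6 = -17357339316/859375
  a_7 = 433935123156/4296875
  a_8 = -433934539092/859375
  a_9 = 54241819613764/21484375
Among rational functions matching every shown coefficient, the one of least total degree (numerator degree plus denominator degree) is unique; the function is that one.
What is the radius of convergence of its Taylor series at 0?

No rational of total degree below 8 reproduces all 10 coefficients; solving the [1/7] Pade equations on them gives f(σ) = (35*σ/22 - 5)/((σ + 1/5)*(σ**2 - σ + 5/2)**3), whose expansion matches every shown term.
Denominator factor (σ**2 - σ + 5/2)^3: discriminant -9, complex-conjugate roots (1/2) + (3/2)*i and (1/2) - (3/2)*i; poles of order 3, moduli (1/2)*sqrt(10) and (1/2)*sqrt(10).
Denominator factor (σ + 1/5): pole of order 1 at -1/5, modulus 1/5.
The radius of convergence is the smallest modulus among the singular points: 1/5.

The radius of convergence is 1/5.


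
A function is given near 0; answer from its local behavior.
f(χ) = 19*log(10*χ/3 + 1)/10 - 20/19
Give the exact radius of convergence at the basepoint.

The radius of convergence is 3/10.

Branch term (19/10)*log(1 - χ/(-3/10)): its argument vanishes at χ = -3/10, a logarithmic branch point, modulus 3/10.
The radius of convergence is the smallest modulus among the singular points: 3/10.


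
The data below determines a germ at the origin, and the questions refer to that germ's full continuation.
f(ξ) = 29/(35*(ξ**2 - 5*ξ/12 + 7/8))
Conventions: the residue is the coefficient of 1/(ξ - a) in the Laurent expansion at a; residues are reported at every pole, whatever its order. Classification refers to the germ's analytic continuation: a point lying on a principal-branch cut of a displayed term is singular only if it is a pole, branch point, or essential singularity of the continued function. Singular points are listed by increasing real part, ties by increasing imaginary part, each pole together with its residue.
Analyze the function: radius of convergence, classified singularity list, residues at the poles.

Radius of convergence at 0: (1/4)*sqrt(14).
At (5/24) - ((1/24)*sqrt(479))*i: a pole of order 1; residue ((348/16765)*sqrt(479))*i.
At (5/24) + ((1/24)*sqrt(479))*i: a pole of order 1; residue -((348/16765)*sqrt(479))*i.

Denominator factor (ξ**2 - 5*ξ/12 + 7/8): discriminant -479/144, complex-conjugate roots (5/24) + ((1/24)*sqrt(479))*i and (5/24) - ((1/24)*sqrt(479))*i; poles of order 1, moduli (1/4)*sqrt(14) and (1/4)*sqrt(14).
The radius of convergence is the smallest modulus among the singular points: (1/4)*sqrt(14).
The factor ξ**2 - 5*ξ/12 + 7/8 splits as (ξ - a)(ξ - a') with a = (5/24) - ((1/24)*sqrt(479))*i, a' = (5/24) + ((1/24)*sqrt(479))*i. At the order-1 pole a set g(ξ) = (ξ - a)*f(ξ) = [29/35] / (ξ - a').
Simple pole: residue = g(a) at a = (5/24) - ((1/24)*sqrt(479))*i, which is ((348/16765)*sqrt(479))*i.
The factor ξ**2 - 5*ξ/12 + 7/8 splits as (ξ - a)(ξ - a') with a = (5/24) + ((1/24)*sqrt(479))*i, a' = (5/24) - ((1/24)*sqrt(479))*i. At the order-1 pole a set g(ξ) = (ξ - a)*f(ξ) = [29/35] / (ξ - a').
Simple pole: residue = g(a) at a = (5/24) + ((1/24)*sqrt(479))*i, which is -((348/16765)*sqrt(479))*i.
List the singular points by increasing real part (a conjugate pair: the negative imaginary part first).
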